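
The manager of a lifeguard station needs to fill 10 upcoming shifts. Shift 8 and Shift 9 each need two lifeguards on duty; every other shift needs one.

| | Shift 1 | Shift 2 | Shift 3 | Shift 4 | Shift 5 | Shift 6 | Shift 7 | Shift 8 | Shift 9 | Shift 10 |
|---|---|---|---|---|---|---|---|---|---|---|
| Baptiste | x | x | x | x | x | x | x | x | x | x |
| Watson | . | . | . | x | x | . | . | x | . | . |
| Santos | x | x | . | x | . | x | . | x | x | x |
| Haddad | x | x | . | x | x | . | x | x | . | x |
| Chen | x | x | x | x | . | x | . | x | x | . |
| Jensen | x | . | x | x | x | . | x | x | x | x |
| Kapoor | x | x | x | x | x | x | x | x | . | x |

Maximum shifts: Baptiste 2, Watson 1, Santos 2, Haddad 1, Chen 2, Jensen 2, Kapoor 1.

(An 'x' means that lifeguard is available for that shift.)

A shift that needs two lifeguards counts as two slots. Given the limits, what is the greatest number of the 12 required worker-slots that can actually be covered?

Total capacity across all lifeguards is 2+1+2+1+2+2+1 = 11, and 12 slots are needed, so at most 11 can be filled.
An assignment achieving 11: Shift 1→Chen, Shift 2→Santos, Shift 3→Baptiste, Shift 4→Jensen, Shift 5→Watson, Shift 6→Baptiste, Shift 7→Haddad, Shift 8→Kapoor, Shift 9→Santos+Chen, Shift 10→Jensen.
Loads: Baptiste 2/2, Watson 1/1, Santos 2/2, Haddad 1/1, Chen 2/2, Jensen 2/2, Kapoor 1/1.

11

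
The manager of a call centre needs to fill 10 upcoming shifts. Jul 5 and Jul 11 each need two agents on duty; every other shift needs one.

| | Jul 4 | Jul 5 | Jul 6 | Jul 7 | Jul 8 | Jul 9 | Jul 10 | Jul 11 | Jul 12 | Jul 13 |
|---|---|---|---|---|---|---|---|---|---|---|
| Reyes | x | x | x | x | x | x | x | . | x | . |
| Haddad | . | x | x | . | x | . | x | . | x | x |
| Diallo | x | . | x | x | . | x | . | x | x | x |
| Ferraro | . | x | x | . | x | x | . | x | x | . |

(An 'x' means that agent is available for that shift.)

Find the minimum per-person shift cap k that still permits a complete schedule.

With 4 agents and 12 worker-slots to fill, someone must work at least ⌈12/4⌉ = 3 shifts, so k ≥ 3.
k = 3 works: Jul 4→Reyes, Jul 5→Haddad+Ferraro, Jul 6→Diallo, Jul 7→Reyes, Jul 8→Haddad, Jul 9→Diallo, Jul 10→Reyes, Jul 11→Diallo+Ferraro, Jul 12→Ferraro, Jul 13→Haddad.
Loads: Reyes 3, Haddad 3, Diallo 3, Ferraro 3 — all ≤ 3.

3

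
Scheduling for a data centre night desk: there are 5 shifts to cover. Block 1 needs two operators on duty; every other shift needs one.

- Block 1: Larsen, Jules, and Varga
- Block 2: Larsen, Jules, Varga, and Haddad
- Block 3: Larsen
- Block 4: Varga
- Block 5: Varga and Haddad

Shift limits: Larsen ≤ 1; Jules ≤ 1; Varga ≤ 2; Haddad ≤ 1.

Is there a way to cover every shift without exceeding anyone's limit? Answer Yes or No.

No

Shifts {Block 1, Block 2, Block 3, Block 4, Block 5} need 6 worker-slots in total, but the operators available for any of those shifts (Larsen, Jules, Varga, and Haddad) can supply at most 5 among them. So no valid schedule exists.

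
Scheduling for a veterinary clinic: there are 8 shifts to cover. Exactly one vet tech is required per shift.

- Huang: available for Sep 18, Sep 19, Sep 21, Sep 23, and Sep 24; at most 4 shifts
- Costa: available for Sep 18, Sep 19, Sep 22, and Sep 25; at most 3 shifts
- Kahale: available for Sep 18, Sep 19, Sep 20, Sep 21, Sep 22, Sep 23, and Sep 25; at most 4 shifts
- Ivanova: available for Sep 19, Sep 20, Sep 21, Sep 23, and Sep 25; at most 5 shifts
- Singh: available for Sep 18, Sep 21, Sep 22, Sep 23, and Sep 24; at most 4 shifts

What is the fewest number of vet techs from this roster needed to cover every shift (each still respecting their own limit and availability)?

2

8 slots to fill and no one can take more than 5, so at least ⌈8/5⌉ = 2 vet techs are needed.
Huang and Kahale alone can cover everything: Sep 18→Huang, Sep 19→Huang, Sep 20→Kahale, Sep 21→Huang, Sep 22→Kahale, Sep 23→Kahale, Sep 24→Huang, Sep 25→Kahale.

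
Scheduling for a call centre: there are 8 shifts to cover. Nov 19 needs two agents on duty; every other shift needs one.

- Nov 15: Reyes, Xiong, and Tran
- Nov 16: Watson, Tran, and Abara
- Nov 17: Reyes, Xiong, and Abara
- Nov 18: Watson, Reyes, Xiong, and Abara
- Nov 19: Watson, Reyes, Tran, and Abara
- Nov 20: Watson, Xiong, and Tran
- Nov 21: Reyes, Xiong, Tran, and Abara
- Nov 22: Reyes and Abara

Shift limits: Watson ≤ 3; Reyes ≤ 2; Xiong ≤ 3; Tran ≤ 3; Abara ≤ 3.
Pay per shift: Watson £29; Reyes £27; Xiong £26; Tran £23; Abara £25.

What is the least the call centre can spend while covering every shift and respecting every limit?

£222

Picking the cheapest available agent for each shift independently would cost £215, but that ignores the shift limits.
An optimal schedule: Nov 15→Tran, Nov 16→Tran, Nov 17→Abara, Nov 18→Xiong, Nov 19→Tran+Abara, Nov 20→Xiong, Nov 21→Xiong, Nov 22→Abara.
Total: 23 + 23 + 25 + 26 + 23 + 25 + 26 + 26 + 25 = £222.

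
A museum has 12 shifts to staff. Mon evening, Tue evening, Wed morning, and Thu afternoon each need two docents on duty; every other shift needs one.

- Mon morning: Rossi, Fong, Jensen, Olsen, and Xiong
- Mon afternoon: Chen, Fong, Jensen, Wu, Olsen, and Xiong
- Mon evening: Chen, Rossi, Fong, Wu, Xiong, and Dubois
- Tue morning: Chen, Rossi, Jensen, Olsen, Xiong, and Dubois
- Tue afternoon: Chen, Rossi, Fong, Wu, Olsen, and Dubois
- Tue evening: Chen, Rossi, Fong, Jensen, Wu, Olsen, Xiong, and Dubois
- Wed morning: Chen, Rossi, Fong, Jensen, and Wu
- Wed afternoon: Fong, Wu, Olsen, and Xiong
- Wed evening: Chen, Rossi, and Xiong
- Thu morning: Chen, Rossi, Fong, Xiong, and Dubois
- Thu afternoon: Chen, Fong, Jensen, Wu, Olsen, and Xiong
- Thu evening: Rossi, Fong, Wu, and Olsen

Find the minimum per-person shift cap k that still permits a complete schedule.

2

With 8 docents and 16 worker-slots to fill, someone must work at least ⌈16/8⌉ = 2 shifts, so k ≥ 2.
k = 2 works: Mon morning→Rossi, Mon afternoon→Fong, Mon evening→Xiong+Dubois, Tue morning→Jensen, Tue afternoon→Wu, Tue evening→Olsen+Dubois, Wed morning→Jensen+Wu, Wed afternoon→Fong, Wed evening→Chen, Thu morning→Chen, Thu afternoon→Olsen+Xiong, Thu evening→Rossi.
Loads: Chen 2, Rossi 2, Fong 2, Jensen 2, Wu 2, Olsen 2, Xiong 2, Dubois 2 — all ≤ 2.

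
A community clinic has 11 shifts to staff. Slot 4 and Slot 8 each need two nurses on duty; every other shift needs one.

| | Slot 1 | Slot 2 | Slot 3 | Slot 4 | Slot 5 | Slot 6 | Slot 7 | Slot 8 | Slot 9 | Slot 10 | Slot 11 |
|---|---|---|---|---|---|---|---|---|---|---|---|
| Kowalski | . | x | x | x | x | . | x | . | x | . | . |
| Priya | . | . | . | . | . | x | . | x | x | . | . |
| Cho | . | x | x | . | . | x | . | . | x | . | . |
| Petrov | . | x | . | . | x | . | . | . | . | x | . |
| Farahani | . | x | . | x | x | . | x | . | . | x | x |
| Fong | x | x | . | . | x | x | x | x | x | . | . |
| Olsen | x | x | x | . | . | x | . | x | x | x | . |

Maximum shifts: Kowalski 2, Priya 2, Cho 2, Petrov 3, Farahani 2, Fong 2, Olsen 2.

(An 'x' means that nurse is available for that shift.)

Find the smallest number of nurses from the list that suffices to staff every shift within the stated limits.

6

13 slots to fill and no one can take more than 3, so at least ⌈13/3⌉ = 5 nurses are needed.
Any 5 nurses together have capacity at most 3+2+2+2+2 = 11 < 13 slots, so 5 can never suffice.
Kowalski, Priya, Cho, Petrov, Farahani, and Fong alone can cover everything: Slot 1→Fong, Slot 2→Petrov, Slot 3→Cho, Slot 4→Kowalski+Farahani, Slot 5→Petrov, Slot 6→Priya, Slot 7→Kowalski, Slot 8→Priya+Fong, Slot 9→Cho, Slot 10→Petrov, Slot 11→Farahani.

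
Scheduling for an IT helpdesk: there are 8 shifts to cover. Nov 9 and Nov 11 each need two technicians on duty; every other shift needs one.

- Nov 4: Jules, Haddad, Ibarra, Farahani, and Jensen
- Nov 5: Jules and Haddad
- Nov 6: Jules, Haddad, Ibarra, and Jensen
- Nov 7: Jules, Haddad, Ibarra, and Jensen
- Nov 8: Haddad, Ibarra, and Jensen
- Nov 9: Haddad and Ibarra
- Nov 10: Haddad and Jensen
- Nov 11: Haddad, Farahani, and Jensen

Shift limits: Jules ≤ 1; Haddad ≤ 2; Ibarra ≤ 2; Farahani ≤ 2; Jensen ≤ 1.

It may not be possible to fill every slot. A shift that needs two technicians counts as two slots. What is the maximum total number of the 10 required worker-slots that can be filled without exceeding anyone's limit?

8

Total capacity across all technicians is 1+2+2+2+1 = 8, and 10 slots are needed, so at most 8 can be filled.
An assignment achieving 8: Nov 4→Farahani, Nov 5→Jules, Nov 8→Ibarra, Nov 9→Haddad+Ibarra, Nov 10→Haddad, Nov 11→Farahani+Jensen.
Loads: Jules 1/1, Haddad 2/2, Ibarra 2/2, Farahani 2/2, Jensen 1/1.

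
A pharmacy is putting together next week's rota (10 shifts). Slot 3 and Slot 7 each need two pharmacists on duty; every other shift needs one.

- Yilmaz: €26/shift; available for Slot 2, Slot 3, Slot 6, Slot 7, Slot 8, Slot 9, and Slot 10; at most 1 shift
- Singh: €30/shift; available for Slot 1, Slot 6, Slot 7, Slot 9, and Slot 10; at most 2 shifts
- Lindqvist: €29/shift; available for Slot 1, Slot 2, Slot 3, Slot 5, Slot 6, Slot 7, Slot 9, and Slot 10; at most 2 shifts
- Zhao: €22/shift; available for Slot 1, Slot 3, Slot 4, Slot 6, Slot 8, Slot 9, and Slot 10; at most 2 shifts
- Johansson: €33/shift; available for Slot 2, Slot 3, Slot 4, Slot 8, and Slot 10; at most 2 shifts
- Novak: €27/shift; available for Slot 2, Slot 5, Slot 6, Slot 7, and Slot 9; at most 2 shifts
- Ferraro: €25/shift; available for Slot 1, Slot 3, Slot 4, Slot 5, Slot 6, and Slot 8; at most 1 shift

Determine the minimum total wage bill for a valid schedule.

Picking the cheapest available pharmacist for each shift independently would cost €283, but that ignores the shift limits.
An optimal schedule: Slot 1→Singh, Slot 2→Yilmaz, Slot 3→Johansson+Ferraro, Slot 4→Zhao, Slot 5→Lindqvist, Slot 6→Novak, Slot 7→Lindqvist+Novak, Slot 8→Zhao, Slot 9→Singh, Slot 10→Johansson.
Total: 30 + 26 + 33 + 25 + 22 + 29 + 27 + 29 + 27 + 22 + 30 + 33 = €333.

€333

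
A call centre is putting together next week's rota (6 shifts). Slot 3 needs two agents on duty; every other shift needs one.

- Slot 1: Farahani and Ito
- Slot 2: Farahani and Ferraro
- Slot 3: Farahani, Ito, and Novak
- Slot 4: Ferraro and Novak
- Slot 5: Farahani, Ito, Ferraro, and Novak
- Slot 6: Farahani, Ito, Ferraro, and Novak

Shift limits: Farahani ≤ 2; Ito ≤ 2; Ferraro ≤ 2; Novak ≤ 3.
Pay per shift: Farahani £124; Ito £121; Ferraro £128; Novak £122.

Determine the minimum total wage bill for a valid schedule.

Picking the cheapest available agent for each shift independently would cost £852, but that ignores the shift limits.
An optimal schedule: Slot 1→Ito, Slot 2→Farahani, Slot 3→Ito+Novak, Slot 4→Novak, Slot 5→Novak, Slot 6→Farahani.
Total: 121 + 124 + 121 + 122 + 122 + 122 + 124 = £856.

£856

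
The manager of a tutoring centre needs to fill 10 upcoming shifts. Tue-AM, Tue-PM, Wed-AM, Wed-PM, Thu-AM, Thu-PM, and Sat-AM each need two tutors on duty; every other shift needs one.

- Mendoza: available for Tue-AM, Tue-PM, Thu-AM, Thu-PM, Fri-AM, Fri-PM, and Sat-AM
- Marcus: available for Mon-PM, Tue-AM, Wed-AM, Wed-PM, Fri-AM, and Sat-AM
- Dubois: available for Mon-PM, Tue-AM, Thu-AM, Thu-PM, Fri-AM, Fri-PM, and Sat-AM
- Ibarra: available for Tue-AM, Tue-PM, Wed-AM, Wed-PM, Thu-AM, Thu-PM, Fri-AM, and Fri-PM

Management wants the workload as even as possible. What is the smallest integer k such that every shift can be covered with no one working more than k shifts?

5

With 4 tutors and 17 worker-slots to fill, someone must work at least ⌈17/4⌉ = 5 shifts, so k ≥ 5.
k = 5 works: Mon-PM→Marcus, Tue-AM→Dubois+Ibarra, Tue-PM→Mendoza+Ibarra, Wed-AM→Marcus+Ibarra, Wed-PM→Marcus+Ibarra, Thu-AM→Mendoza+Dubois, Thu-PM→Mendoza+Dubois, Fri-AM→Marcus, Fri-PM→Mendoza, Sat-AM→Mendoza+Marcus.
Loads: Mendoza 5, Marcus 5, Dubois 3, Ibarra 4 — all ≤ 5.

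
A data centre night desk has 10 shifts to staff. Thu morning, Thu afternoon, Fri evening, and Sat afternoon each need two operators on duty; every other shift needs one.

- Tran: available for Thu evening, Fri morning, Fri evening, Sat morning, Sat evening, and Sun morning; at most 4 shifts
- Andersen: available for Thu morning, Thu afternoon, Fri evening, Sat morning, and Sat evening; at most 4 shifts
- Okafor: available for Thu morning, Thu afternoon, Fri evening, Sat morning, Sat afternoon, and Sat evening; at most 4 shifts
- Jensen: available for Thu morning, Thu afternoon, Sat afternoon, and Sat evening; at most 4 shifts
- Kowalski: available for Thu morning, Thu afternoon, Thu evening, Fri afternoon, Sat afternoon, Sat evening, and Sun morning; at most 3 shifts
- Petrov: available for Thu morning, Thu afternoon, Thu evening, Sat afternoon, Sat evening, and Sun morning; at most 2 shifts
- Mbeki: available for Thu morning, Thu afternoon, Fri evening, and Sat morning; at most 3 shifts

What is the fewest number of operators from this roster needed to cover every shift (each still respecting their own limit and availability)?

4

14 slots to fill and no one can take more than 4, so at least ⌈14/4⌉ = 4 operators are needed.
Tran, Andersen, Okafor, and Kowalski alone can cover everything: Thu morning→Andersen+Okafor, Thu afternoon→Andersen+Okafor, Thu evening→Tran, Fri morning→Tran, Fri afternoon→Kowalski, Fri evening→Tran+Andersen, Sat morning→Andersen, Sat afternoon→Okafor+Kowalski, Sat evening→Okafor, Sun morning→Tran.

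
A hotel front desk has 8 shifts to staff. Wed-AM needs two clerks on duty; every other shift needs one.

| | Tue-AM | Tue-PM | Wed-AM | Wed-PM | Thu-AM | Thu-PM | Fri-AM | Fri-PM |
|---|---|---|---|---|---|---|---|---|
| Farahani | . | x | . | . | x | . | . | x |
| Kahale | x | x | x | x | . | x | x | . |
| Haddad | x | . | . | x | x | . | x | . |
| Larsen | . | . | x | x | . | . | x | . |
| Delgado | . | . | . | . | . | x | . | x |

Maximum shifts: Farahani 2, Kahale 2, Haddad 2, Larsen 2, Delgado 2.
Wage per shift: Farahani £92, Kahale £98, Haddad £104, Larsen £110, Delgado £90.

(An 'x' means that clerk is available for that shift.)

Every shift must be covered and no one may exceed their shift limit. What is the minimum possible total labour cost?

Wed-AM can only be covered by Kahale and Larsen, so that assignment is forced.
Picking the cheapest available clerk for each shift independently would cost £866, but that ignores the shift limits.
An optimal schedule: Tue-AM→Kahale, Tue-PM→Farahani, Wed-AM→Kahale+Larsen, Wed-PM→Haddad, Thu-AM→Farahani, Thu-PM→Delgado, Fri-AM→Haddad, Fri-PM→Delgado.
Total: 98 + 92 + 98 + 110 + 104 + 92 + 90 + 104 + 90 = £878.

£878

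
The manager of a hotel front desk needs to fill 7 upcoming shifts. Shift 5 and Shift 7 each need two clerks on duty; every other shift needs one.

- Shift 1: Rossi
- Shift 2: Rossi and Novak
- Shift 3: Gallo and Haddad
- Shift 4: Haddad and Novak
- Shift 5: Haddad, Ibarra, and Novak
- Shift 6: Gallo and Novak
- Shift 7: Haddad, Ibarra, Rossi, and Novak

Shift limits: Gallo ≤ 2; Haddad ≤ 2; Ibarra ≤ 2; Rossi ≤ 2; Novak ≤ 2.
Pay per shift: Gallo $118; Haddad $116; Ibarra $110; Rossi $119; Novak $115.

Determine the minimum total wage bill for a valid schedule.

Shift 1 can only be covered by Rossi, so that assignment is forced.
Picking the cheapest available clerk for each shift independently would cost $1030, but that ignores the shift limits.
An optimal schedule: Shift 1→Rossi, Shift 2→Novak, Shift 3→Gallo, Shift 4→Novak, Shift 5→Ibarra+Haddad, Shift 6→Gallo, Shift 7→Ibarra+Haddad.
Total: 119 + 115 + 118 + 115 + 110 + 116 + 118 + 110 + 116 = $1037.

$1037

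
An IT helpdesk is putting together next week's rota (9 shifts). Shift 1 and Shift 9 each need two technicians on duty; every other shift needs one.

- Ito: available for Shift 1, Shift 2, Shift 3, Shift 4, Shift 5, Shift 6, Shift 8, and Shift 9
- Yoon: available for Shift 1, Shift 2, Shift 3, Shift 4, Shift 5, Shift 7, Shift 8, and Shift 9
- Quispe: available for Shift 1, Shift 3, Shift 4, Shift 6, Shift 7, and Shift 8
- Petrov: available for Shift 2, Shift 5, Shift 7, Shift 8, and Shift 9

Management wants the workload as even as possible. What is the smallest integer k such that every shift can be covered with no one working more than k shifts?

3

With 4 technicians and 11 worker-slots to fill, someone must work at least ⌈11/4⌉ = 3 shifts, so k ≥ 3.
k = 3 works: Shift 1→Ito+Yoon, Shift 2→Ito, Shift 3→Yoon, Shift 4→Quispe, Shift 5→Petrov, Shift 6→Ito, Shift 7→Quispe, Shift 8→Quispe, Shift 9→Yoon+Petrov.
Loads: Ito 3, Yoon 3, Quispe 3, Petrov 2 — all ≤ 3.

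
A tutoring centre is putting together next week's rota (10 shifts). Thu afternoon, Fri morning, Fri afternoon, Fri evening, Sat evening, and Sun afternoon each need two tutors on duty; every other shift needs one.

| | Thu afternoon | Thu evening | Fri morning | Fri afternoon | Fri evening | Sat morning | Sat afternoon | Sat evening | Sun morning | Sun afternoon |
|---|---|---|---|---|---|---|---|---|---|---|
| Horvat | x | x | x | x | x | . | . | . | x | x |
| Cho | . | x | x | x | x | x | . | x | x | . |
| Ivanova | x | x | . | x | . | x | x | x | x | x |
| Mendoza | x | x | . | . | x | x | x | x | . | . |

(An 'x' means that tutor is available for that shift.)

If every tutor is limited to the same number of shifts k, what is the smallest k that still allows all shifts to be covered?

With 4 tutors and 16 worker-slots to fill, someone must work at least ⌈16/4⌉ = 4 shifts, so k ≥ 4.
k = 4 works: Thu afternoon→Horvat+Ivanova, Thu evening→Mendoza, Fri morning→Horvat+Cho, Fri afternoon→Horvat+Cho, Fri evening→Cho+Mendoza, Sat morning→Mendoza, Sat afternoon→Ivanova, Sat evening→Cho+Mendoza, Sun morning→Ivanova, Sun afternoon→Horvat+Ivanova.
Loads: Horvat 4, Cho 4, Ivanova 4, Mendoza 4 — all ≤ 4.

4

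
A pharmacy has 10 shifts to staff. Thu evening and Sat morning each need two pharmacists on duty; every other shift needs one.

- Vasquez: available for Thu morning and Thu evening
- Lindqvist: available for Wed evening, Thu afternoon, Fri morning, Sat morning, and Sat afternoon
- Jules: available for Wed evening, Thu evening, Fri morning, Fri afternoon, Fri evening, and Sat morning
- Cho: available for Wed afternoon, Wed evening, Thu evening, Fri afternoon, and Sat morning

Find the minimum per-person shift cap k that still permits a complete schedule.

With 4 pharmacists and 12 worker-slots to fill, someone must work at least ⌈12/4⌉ = 3 shifts, so k ≥ 3.
k = 3 is infeasible (exhaustive check).
k = 4 works: Wed afternoon→Cho, Wed evening→Lindqvist, Thu morning→Vasquez, Thu afternoon→Lindqvist, Thu evening→Vasquez+Jules, Fri morning→Lindqvist, Fri afternoon→Jules, Fri evening→Jules, Sat morning→Jules+Cho, Sat afternoon→Lindqvist.
Loads: Vasquez 2, Lindqvist 4, Jules 4, Cho 2 — all ≤ 4.

4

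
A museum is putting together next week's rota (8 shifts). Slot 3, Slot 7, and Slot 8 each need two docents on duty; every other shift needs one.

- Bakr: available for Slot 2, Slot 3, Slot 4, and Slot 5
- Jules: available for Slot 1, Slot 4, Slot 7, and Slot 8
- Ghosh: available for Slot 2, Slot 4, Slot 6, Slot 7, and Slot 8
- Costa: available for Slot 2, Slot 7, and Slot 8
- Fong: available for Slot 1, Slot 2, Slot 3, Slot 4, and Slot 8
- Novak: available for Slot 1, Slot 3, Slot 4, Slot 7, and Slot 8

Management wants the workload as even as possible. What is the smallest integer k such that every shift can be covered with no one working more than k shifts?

With 6 docents and 11 worker-slots to fill, someone must work at least ⌈11/6⌉ = 2 shifts, so k ≥ 2.
k = 2 works: Slot 1→Jules, Slot 2→Ghosh, Slot 3→Bakr+Fong, Slot 4→Jules, Slot 5→Bakr, Slot 6→Ghosh, Slot 7→Costa+Novak, Slot 8→Costa+Fong.
Loads: Bakr 2, Jules 2, Ghosh 2, Costa 2, Fong 2, Novak 1 — all ≤ 2.

2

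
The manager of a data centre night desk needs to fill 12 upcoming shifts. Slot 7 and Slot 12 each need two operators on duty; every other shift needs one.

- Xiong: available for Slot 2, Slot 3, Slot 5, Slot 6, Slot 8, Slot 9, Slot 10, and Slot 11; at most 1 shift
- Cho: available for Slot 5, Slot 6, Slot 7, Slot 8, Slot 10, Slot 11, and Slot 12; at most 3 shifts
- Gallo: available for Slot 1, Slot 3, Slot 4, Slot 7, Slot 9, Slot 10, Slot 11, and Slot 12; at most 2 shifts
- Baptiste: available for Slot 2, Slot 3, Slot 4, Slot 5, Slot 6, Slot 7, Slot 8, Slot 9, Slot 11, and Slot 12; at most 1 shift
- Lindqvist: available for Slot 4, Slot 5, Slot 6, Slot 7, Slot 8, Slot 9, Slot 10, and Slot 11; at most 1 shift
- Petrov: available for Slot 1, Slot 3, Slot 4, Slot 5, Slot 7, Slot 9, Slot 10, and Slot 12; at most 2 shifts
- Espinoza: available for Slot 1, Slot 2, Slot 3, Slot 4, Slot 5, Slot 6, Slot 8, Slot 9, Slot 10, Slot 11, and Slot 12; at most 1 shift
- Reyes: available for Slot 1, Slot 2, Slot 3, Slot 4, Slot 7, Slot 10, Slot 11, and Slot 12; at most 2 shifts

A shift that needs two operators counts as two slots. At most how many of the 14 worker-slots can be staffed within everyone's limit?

Total capacity across all operators is 1+3+2+1+1+2+1+2 = 13, and 14 slots are needed, so at most 13 can be filled.
An assignment achieving 13: Slot 1→Gallo, Slot 2→Xiong, Slot 3→Gallo, Slot 4→Baptiste, Slot 5→Cho, Slot 6→Cho, Slot 7→Lindqvist+Petrov, Slot 8→Cho, Slot 9→Petrov, Slot 10→Reyes, Slot 12→Espinoza+Reyes.
Loads: Xiong 1/1, Cho 3/3, Gallo 2/2, Baptiste 1/1, Lindqvist 1/1, Petrov 2/2, Espinoza 1/1, Reyes 2/2.

13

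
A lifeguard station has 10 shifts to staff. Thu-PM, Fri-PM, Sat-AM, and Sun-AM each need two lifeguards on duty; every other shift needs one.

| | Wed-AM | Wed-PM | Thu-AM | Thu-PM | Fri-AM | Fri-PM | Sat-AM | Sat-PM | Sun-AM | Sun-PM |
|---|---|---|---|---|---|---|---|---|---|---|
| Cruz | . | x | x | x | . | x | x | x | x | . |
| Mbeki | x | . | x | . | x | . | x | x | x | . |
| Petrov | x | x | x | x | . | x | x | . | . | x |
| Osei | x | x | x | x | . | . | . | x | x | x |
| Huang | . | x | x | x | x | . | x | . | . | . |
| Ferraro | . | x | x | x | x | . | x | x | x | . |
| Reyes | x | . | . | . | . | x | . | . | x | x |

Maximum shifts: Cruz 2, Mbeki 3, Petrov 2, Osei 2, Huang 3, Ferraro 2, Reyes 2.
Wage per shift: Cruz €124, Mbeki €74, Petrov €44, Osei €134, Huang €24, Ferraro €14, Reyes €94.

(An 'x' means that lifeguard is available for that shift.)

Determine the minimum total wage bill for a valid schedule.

€846

Picking the cheapest available lifeguard for each shift independently would cost €446, but that ignores the shift limits.
An optimal schedule: Wed-AM→Mbeki, Wed-PM→Huang, Thu-AM→Huang, Thu-PM→Huang+Cruz, Fri-AM→Ferraro, Fri-PM→Petrov+Reyes, Sat-AM→Mbeki+Cruz, Sat-PM→Ferraro, Sun-AM→Mbeki+Reyes, Sun-PM→Petrov.
Total: 74 + 24 + 24 + 24 + 124 + 14 + 44 + 94 + 74 + 124 + 14 + 74 + 94 + 44 = €846.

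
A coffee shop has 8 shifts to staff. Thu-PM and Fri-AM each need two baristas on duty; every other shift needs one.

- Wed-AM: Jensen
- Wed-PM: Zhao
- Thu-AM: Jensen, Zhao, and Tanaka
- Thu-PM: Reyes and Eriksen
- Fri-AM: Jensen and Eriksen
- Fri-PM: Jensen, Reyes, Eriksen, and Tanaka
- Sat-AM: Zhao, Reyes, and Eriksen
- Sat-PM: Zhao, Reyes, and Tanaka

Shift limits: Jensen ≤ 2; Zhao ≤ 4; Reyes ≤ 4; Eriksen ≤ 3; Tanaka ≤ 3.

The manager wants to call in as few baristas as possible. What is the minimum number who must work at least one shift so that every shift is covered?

10 slots to fill and no one can take more than 4, so at least ⌈10/4⌉ = 3 baristas are needed.
Shifts {Wed-AM, Wed-PM, Thu-PM} need 4 slots, but among the baristas available for them (Jensen, Zhao, Reyes, and Eriksen) any 3 together supply at most 3. So 3 baristas are not enough.
Jensen, Zhao, Reyes, and Eriksen alone can cover everything: Wed-AM→Jensen, Wed-PM→Zhao, Thu-AM→Zhao, Thu-PM→Reyes+Eriksen, Fri-AM→Jensen+Eriksen, Fri-PM→Reyes, Sat-AM→Zhao, Sat-PM→Zhao.

4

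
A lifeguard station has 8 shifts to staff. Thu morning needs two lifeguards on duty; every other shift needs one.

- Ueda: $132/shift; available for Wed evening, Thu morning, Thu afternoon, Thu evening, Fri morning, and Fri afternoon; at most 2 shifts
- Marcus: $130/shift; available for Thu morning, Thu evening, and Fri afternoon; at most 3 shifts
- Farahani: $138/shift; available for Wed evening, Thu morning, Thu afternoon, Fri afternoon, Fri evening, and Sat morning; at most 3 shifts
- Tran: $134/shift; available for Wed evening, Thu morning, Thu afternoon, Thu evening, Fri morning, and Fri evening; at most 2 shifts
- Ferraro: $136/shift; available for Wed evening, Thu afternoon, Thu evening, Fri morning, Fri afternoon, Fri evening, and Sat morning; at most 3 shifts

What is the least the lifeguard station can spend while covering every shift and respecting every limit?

$1194

Picking the cheapest available lifeguard for each shift independently would cost $1188, but that ignores the shift limits.
An optimal schedule: Wed evening→Ueda, Thu morning→Marcus+Tran, Thu afternoon→Ferraro, Thu evening→Marcus, Fri morning→Ueda, Fri afternoon→Marcus, Fri evening→Tran, Sat morning→Ferraro.
Total: 132 + 130 + 134 + 136 + 130 + 132 + 130 + 134 + 136 = $1194.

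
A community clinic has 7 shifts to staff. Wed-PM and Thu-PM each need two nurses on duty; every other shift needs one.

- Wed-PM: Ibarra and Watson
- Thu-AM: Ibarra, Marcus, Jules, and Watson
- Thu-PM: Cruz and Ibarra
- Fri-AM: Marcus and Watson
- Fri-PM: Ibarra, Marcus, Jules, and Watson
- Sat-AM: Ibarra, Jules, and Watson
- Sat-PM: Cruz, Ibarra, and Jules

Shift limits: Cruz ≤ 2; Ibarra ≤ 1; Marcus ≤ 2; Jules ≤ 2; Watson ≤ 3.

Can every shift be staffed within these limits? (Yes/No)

Total capacity is 10 and 9 slots are needed, so capacity alone doesn't rule it out.
Shifts {Wed-PM, Thu-PM} need 4 worker-slots in total, but the nurses available for any of those shifts (Cruz, Ibarra, and Watson) can supply at most 3 among them. So no valid schedule exists.

No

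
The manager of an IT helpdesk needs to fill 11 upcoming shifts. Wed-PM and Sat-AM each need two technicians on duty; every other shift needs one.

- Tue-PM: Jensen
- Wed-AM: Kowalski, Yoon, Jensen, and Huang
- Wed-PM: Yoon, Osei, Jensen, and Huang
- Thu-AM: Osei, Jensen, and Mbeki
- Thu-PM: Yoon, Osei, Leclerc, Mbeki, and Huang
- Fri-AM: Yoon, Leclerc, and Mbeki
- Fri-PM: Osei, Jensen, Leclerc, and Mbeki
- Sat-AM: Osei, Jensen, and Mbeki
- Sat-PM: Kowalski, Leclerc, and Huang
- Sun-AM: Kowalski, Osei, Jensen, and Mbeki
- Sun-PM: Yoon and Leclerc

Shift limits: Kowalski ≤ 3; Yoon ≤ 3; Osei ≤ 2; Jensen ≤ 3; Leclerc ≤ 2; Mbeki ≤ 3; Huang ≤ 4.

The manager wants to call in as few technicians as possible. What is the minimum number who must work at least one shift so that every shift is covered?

13 slots to fill and no one can take more than 4, so at least ⌈13/4⌉ = 4 technicians are needed.
Yoon, Jensen, Mbeki, and Huang alone can cover everything: Tue-PM→Jensen, Wed-AM→Huang, Wed-PM→Yoon+Huang, Thu-AM→Jensen, Thu-PM→Huang, Fri-AM→Yoon, Fri-PM→Mbeki, Sat-AM→Jensen+Mbeki, Sat-PM→Huang, Sun-AM→Mbeki, Sun-PM→Yoon.

4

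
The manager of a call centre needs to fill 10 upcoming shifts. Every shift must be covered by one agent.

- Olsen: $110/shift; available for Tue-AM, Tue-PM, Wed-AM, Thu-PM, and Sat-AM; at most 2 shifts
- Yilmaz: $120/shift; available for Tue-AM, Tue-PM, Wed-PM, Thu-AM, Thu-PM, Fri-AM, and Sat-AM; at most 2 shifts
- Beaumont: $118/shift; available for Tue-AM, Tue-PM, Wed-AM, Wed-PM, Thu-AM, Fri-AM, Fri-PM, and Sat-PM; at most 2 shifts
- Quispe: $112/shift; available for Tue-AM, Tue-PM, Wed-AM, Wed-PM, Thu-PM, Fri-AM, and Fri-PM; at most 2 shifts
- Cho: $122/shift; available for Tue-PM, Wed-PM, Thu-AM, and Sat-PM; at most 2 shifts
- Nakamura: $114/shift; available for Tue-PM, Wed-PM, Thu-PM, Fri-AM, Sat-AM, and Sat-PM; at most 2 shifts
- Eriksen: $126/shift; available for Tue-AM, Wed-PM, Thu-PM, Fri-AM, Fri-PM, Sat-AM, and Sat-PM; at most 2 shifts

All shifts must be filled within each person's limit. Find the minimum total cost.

$1148

Picking the cheapest available agent for each shift independently would cost $1118, but that ignores the shift limits.
An optimal schedule: Tue-AM→Quispe, Tue-PM→Yilmaz, Wed-AM→Olsen, Wed-PM→Yilmaz, Thu-AM→Beaumont, Thu-PM→Nakamura, Fri-AM→Beaumont, Fri-PM→Quispe, Sat-AM→Olsen, Sat-PM→Nakamura.
Total: 112 + 120 + 110 + 120 + 118 + 114 + 118 + 112 + 110 + 114 = $1148.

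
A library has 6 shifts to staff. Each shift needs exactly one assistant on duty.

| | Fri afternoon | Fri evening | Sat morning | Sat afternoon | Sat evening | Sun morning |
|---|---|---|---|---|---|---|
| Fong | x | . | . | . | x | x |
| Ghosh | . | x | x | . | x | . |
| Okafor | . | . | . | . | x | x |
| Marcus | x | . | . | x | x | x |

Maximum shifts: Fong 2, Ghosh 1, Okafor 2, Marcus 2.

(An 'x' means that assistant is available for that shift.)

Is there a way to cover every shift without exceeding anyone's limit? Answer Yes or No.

Total capacity is 7 and 6 slots are needed, so capacity alone doesn't rule it out.
Shifts {Fri evening, Sat morning} need 2 worker-slots in total, but the assistants available for any of those shifts (Ghosh) can supply at most 1 among them. So no valid schedule exists.

No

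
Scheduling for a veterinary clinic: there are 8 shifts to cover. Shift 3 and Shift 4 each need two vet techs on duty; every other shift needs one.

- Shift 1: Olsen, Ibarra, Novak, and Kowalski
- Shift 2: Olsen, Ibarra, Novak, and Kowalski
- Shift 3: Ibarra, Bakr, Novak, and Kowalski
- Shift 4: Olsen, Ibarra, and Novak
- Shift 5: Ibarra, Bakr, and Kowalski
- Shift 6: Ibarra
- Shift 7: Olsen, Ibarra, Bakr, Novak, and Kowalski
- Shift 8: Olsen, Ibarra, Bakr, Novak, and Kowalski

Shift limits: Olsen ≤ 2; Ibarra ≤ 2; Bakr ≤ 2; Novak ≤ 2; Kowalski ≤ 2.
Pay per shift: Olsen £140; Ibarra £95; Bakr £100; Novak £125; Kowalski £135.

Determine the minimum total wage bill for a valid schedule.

Shift 6 can only be covered by Ibarra, so that assignment is forced.
Picking the cheapest available vet tech for each shift independently would cost £985, but that ignores the shift limits.
An optimal schedule: Shift 1→Olsen, Shift 2→Novak, Shift 3→Novak+Kowalski, Shift 4→Olsen+Ibarra, Shift 5→Bakr, Shift 6→Ibarra, Shift 7→Bakr, Shift 8→Kowalski.
Total: 140 + 125 + 125 + 135 + 140 + 95 + 100 + 95 + 100 + 135 = £1190.

£1190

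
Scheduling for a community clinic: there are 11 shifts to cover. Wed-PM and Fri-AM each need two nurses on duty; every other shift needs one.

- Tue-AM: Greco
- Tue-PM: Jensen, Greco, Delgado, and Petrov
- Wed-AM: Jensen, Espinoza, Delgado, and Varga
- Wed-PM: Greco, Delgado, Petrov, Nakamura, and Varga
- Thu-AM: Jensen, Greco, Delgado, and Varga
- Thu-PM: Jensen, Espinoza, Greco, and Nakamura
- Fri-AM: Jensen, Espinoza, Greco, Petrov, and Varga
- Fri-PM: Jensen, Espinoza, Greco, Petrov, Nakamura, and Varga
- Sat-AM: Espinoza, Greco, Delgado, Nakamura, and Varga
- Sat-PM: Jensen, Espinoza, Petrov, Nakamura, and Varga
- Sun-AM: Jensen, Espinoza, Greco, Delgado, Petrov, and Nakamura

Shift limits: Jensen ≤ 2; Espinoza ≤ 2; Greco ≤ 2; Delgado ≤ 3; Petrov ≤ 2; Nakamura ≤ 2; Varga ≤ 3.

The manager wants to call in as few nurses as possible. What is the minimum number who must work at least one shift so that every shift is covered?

6

13 slots to fill and no one can take more than 3, so at least ⌈13/3⌉ = 5 nurses are needed.
Any 5 nurses together have capacity at most 3+3+2+2+2 = 12 < 13 slots, so 5 can never suffice.
Jensen, Espinoza, Greco, Delgado, Petrov, and Nakamura alone can cover everything: Tue-AM→Greco, Tue-PM→Greco, Wed-AM→Jensen, Wed-PM→Delgado+Nakamura, Thu-AM→Jensen, Thu-PM→Espinoza, Fri-AM→Espinoza+Petrov, Fri-PM→Nakamura, Sat-AM→Delgado, Sat-PM→Petrov, Sun-AM→Delgado.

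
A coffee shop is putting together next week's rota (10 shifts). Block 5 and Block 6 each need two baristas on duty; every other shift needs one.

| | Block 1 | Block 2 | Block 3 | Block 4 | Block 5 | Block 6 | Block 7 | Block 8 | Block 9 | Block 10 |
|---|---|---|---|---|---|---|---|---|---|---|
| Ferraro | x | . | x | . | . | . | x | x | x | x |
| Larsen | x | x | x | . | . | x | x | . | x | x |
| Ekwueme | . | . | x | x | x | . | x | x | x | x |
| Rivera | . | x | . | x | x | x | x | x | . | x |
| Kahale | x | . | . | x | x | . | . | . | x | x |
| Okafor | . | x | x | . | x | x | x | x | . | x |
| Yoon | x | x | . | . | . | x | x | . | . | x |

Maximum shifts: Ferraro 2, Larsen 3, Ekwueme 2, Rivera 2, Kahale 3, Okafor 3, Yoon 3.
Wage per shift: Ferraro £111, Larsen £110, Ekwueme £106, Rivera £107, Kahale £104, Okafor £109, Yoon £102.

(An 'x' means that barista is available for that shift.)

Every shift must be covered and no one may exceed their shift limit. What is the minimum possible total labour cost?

£1262

Picking the cheapest available barista for each shift independently would cost £1247, but that ignores the shift limits.
An optimal schedule: Block 1→Yoon, Block 2→Yoon, Block 3→Ekwueme, Block 4→Kahale, Block 5→Kahale+Rivera, Block 6→Yoon+Rivera, Block 7→Okafor, Block 8→Ekwueme, Block 9→Kahale, Block 10→Okafor.
Total: 102 + 102 + 106 + 104 + 104 + 107 + 102 + 107 + 109 + 106 + 104 + 109 = £1262.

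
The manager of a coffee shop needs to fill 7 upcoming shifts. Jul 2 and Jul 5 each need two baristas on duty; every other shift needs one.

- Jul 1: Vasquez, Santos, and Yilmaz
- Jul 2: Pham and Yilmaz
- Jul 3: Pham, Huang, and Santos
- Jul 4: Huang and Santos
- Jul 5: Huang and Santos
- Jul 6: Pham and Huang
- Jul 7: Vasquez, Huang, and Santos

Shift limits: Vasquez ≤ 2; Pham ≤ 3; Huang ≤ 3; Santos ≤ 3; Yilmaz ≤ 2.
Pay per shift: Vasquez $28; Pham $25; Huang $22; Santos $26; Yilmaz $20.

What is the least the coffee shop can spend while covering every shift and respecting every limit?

$207

Jul 2 can only be covered by Pham and Yilmaz, so that assignment is forced.
Jul 5 can only be covered by Huang and Santos, so that assignment is forced.
Picking the cheapest available barista for each shift independently would cost $201, but that ignores the shift limits.
An optimal schedule: Jul 1→Yilmaz, Jul 2→Yilmaz+Pham, Jul 3→Pham, Jul 4→Huang, Jul 5→Huang+Santos, Jul 6→Pham, Jul 7→Huang.
Total: 20 + 20 + 25 + 25 + 22 + 22 + 26 + 25 + 22 = $207.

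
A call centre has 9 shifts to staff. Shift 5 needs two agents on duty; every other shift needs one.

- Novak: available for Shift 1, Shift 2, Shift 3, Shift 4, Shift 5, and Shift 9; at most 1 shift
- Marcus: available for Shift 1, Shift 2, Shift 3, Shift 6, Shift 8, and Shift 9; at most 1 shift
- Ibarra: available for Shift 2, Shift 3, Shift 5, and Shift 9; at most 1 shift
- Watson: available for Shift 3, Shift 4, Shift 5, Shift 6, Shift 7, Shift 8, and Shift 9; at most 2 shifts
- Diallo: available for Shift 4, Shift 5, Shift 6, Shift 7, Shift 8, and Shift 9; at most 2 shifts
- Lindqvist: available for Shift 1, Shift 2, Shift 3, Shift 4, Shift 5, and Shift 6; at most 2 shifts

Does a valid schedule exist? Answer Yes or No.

Total capacity is 1+1+1+2+2+2 = 9 but 10 worker-slots are needed — infeasible.

No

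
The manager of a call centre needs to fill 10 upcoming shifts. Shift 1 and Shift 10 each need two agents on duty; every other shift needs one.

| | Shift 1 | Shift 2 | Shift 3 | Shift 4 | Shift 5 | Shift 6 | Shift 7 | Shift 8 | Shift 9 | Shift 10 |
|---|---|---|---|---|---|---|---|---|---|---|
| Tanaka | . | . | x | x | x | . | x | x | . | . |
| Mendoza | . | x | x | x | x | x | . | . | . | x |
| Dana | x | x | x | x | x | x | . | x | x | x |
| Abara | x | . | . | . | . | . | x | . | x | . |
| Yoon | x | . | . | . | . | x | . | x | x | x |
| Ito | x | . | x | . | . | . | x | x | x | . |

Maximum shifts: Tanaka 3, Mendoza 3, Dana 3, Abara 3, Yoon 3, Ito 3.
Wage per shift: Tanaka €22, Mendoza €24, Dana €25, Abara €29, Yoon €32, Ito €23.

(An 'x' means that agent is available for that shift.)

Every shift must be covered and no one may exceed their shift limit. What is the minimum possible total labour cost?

€282

Picking the cheapest available agent for each shift independently would cost €278, but that ignores the shift limits.
An optimal schedule: Shift 1→Ito+Dana, Shift 2→Mendoza, Shift 3→Ito, Shift 4→Tanaka, Shift 5→Tanaka, Shift 6→Mendoza, Shift 7→Tanaka, Shift 8→Ito, Shift 9→Dana, Shift 10→Mendoza+Dana.
Total: 23 + 25 + 24 + 23 + 22 + 22 + 24 + 22 + 23 + 25 + 24 + 25 = €282.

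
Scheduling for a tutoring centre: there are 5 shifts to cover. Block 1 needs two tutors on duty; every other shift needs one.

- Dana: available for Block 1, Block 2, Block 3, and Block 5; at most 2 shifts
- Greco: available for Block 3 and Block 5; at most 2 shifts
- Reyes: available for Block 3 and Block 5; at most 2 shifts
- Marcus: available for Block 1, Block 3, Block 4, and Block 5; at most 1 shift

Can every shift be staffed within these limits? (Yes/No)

No

Total capacity is 7 and 6 slots are needed, so capacity alone doesn't rule it out.
Shifts {Block 1, Block 4} need 3 worker-slots in total, but the tutors available for any of those shifts (Dana and Marcus) can supply at most 2 among them. So no valid schedule exists.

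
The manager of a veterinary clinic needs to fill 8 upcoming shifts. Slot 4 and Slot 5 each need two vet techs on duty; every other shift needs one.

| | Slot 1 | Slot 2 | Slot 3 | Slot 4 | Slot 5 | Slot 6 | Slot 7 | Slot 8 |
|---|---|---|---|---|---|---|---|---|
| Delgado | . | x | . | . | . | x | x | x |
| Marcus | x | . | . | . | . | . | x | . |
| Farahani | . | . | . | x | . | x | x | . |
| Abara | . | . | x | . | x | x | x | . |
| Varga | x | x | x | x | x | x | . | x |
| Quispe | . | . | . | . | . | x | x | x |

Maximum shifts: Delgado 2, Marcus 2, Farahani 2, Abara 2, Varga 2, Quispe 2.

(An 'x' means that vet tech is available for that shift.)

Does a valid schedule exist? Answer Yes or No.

Yes

Slot 4 can only be covered by Farahani and Varga, so that assignment is forced.
Slot 5 can only be covered by Abara and Varga, so that assignment is forced.
One valid schedule: Slot 1→Marcus, Slot 2→Delgado, Slot 3→Abara, Slot 4→Farahani+Varga, Slot 5→Abara+Varga, Slot 6→Farahani, Slot 7→Marcus, Slot 8→Delgado.
Loads: Delgado 2/2, Marcus 2/2, Farahani 2/2, Abara 2/2, Varga 2/2, Quispe 0/2 — all within limits.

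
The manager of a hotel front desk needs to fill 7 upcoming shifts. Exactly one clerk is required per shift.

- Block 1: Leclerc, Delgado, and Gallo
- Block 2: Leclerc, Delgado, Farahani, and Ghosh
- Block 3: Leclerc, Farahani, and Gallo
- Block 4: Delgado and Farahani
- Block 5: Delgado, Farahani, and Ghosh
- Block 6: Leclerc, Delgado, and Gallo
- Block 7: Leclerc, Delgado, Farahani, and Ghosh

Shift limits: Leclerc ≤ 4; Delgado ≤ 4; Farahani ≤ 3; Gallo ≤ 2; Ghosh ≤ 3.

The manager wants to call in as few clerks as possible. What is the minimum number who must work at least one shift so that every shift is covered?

7 slots to fill and no one can take more than 4, so at least ⌈7/4⌉ = 2 clerks are needed.
Leclerc and Delgado alone can cover everything: Block 1→Leclerc, Block 2→Leclerc, Block 3→Leclerc, Block 4→Delgado, Block 5→Delgado, Block 6→Leclerc, Block 7→Delgado.

2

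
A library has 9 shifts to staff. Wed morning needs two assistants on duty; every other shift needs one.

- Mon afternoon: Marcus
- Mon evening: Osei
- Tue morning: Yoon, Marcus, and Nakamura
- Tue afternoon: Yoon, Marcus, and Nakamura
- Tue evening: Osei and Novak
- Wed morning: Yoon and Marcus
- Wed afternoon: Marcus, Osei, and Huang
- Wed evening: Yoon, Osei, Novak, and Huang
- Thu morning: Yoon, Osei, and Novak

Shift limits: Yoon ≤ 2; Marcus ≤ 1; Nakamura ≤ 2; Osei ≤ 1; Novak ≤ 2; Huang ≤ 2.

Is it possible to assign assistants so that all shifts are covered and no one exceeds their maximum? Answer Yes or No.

Total capacity is 10 and 10 slots are needed, so capacity alone doesn't rule it out.
Shifts {Mon afternoon, Wed morning} need 3 worker-slots in total, but the assistants available for any of those shifts (Yoon and Marcus) can supply at most 2 among them. So no valid schedule exists.

No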